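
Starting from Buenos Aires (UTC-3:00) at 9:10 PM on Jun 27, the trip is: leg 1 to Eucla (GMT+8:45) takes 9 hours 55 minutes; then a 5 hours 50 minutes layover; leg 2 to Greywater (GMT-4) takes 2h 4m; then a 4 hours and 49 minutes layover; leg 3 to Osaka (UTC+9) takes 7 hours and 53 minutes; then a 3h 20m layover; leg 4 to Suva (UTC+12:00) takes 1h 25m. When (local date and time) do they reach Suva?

11:26 PM on June 29

Convert departure to UTC: 9:10 PM + 3:00 = 12:10 AM UTC on Jun 28.
Add 9 hours and 55 minutes leg 1 → 10:05 AM UTC.
Add 5 hours 50 minutes layover in Eucla → 3:55 PM UTC.
Add 2 hours and 4 minutes leg 2 → 5:59 PM UTC.
Add 4 hours 49 minutes layover in Greywater → 10:48 PM UTC.
Add 7 hours 53 minutes leg 3 → 6:41 AM UTC (Jun 29).
Add 3 hours and 20 minutes layover in Osaka → 10:01 AM UTC.
Add 1 hour 25 minutes leg 4 → 11:26 AM UTC.
Suva is UTC+12:00, so local arrival = 11:26 AM + 12:00 = 11:26 PM on Jun 29.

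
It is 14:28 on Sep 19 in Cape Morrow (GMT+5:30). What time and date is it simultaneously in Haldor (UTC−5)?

03:58 on September 19

Haldor is 10:30 behind Cape Morrow.
Shift by the zone difference: 14:28 − 10:30 = 03:58 on Sep 19 in Haldor.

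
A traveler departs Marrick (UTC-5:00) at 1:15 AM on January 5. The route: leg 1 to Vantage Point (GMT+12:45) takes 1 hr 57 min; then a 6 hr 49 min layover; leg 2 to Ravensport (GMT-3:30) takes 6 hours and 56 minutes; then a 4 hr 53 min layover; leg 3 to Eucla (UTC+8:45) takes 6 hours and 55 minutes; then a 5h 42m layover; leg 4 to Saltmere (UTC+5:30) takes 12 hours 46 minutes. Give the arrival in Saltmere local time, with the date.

9:43 AM on Jan 7

Convert departure to UTC: 1:15 AM + 5:00 = 6:15 AM UTC on Jan 5.
Add 1 hour and 57 minutes leg 1 → 8:12 AM UTC.
Add 6 hours and 49 minutes layover in Vantage Point → 3:01 PM UTC.
Add 6 hours 56 minutes leg 2 → 9:57 PM UTC.
Add 4 hours and 53 minutes layover in Ravensport → 2:50 AM UTC (Jan 6).
Add 6 hours and 55 minutes leg 3 → 9:45 AM UTC.
Add 5 hours 42 minutes layover in Eucla → 3:27 PM UTC.
Add 12 hours 46 minutes leg 4 → 4:13 AM UTC (Jan 7).
Saltmere is UTC+5:30, so local arrival = 4:13 AM + 5:30 = 9:43 AM on Jan 7.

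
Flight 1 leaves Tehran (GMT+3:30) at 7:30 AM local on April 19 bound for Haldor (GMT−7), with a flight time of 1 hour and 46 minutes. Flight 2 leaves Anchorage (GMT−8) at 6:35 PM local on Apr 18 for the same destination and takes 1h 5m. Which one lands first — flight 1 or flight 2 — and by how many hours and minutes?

Flight 1 in UTC: 7:30 AM − 3:30 = 4:00 AM on Apr 19.
+1 hour 46 minutes → arrive 5:46 AM UTC on Apr 19.
Flight 2 in UTC: 6:35 PM + 8:00 = 2:35 AM on Apr 19.
+1 hour and 5 minutes → arrive 3:40 AM UTC on Apr 19.
Flight 2 lands earlier by 2 hours 6 minutes.

the second, by 2 hours 6 minutes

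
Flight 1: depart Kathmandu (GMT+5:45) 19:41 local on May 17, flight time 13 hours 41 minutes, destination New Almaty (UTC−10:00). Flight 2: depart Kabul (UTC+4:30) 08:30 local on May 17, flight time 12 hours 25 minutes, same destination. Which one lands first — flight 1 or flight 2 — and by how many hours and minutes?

Flight 1 in UTC: 19:41 − 5:45 = 13:56 on May 17.
+13 hours and 41 minutes → arrive 03:37 UTC on May 18.
Flight 2 in UTC: 08:30 − 4:30 = 04:00 on May 17.
+12 hours 25 minutes → arrive 16:25 UTC on May 17.
Flight 2 lands earlier by 11 hours 12 minutes.

the second, by 11 hours 12 minutes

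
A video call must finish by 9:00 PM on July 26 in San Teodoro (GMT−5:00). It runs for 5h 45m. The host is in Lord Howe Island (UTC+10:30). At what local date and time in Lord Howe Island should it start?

6:45 AM on Jul 27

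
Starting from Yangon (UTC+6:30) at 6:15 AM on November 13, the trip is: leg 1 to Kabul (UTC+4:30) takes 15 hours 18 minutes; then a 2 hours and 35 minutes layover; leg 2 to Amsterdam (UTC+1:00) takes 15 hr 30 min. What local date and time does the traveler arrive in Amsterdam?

10:08 AM on Nov 14

Convert departure to UTC: 6:15 AM − 6:30 = 11:45 PM UTC on Nov 12.
Add 15 hours 18 minutes leg 1 → 3:03 PM UTC (Nov 13).
Add 2 hours and 35 minutes layover in Kabul → 5:38 PM UTC.
Add 15 hours 30 minutes leg 2 → 9:08 AM UTC (Nov 14).
Amsterdam is UTC+1:00, so local arrival = 9:08 AM + 1:00 = 10:08 AM on Nov 14.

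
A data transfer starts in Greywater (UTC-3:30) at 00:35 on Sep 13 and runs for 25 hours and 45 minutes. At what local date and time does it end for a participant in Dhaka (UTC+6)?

11:50 on Sep 14

Convert start to UTC: 00:35 + 3:30 = 04:05 UTC on Sep 13.
Add 25 hours 45 minutes duration → 05:50 UTC (Sep 14).
Dhaka is UTC+6:00, so local end time = 05:50 + 6:00 = 11:50 on Sep 14.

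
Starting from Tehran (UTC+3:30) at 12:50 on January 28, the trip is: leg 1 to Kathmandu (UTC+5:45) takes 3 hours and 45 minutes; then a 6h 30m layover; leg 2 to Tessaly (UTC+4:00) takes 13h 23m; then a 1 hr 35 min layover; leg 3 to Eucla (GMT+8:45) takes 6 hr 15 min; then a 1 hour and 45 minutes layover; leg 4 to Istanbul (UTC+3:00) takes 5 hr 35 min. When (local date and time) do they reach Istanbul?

Convert departure to UTC: 12:50 − 3:30 = 09:20 UTC on Jan 28.
Add 3 hours and 45 minutes leg 1 → 13:05 UTC.
Add 6 hours 30 minutes layover in Kathmandu → 19:35 UTC.
Add 13 hours and 23 minutes leg 2 → 08:58 UTC (Jan 29).
Add 1 hour 35 minutes layover in Tessaly → 10:33 UTC.
Add 6 hours 15 minutes leg 3 → 16:48 UTC.
Add 1 hour and 45 minutes layover in Eucla → 18:33 UTC.
Add 5 hours 35 minutes leg 4 → 00:08 UTC (Jan 30).
Istanbul is UTC+3:00, so local arrival = 00:08 + 3:00 = 03:08 on Jan 30.

03:08 on Jan 30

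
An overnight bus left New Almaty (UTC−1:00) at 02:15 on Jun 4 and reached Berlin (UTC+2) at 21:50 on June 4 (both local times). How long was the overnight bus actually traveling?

Departure in UTC: 02:15 + 1:00 = 03:15 on Jun 4.
Arrival in UTC: 21:50 − 2:00 = 19:50 on Jun 4.
Elapsed = 19:50 − 03:15 = 16 hours 35 minutes.

16 hours 35 minutes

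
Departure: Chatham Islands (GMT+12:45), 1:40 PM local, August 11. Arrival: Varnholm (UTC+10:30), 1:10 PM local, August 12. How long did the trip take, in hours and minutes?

Varnholm is 2:15 behind Chatham Islands.
Clock-face elapsed time (ignoring zones) is 23 hours 30 minutes.
Actual elapsed = 23 hours 30 minutes + 2:15 = 25 hours 45 minutes.

25 hours 45 minutes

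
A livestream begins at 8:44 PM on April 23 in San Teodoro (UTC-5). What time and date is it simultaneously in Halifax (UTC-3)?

In UTC: 8:44 PM + 5:00 = 1:44 AM on Apr 24.
Halifax is UTC−3:00: 1:44 AM − 3:00 = 10:44 PM on Apr 23.

10:44 PM on April 23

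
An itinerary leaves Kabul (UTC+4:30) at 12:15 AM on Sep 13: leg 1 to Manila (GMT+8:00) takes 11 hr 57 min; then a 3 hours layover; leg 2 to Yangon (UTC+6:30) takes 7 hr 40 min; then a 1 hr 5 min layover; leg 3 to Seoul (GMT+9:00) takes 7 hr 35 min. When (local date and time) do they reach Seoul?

Convert departure to UTC: 12:15 AM − 4:30 = 7:45 PM UTC on Sep 12.
Add 11 hours 57 minutes leg 1 → 7:42 AM UTC (Sep 13).
Add 3 hours layover in Manila → 10:42 AM UTC.
Add 7 hours and 40 minutes leg 2 → 6:22 PM UTC.
Add 1 hour and 5 minutes layover in Yangon → 7:27 PM UTC.
Add 7 hours and 35 minutes leg 3 → 3:02 AM UTC (Sep 14).
Seoul is UTC+9:00, so local arrival = 3:02 AM + 9:00 = 12:02 PM on Sep 14.

12:02 PM on Sep 14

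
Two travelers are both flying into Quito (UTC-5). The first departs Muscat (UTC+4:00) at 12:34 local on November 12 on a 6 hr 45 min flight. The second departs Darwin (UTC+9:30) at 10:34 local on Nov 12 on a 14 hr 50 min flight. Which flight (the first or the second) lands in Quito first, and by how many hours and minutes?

the first, by 35 minutes

Flight 1 in UTC: 12:34 − 4:00 = 08:34 on Nov 12.
+6 hours 45 minutes → arrive 15:19 UTC on Nov 12.
Flight 2 in UTC: 10:34 − 9:30 = 01:04 on Nov 12.
+14 hours and 50 minutes → arrive 15:54 UTC on Nov 12.
Flight 1 lands earlier by 35 minutes.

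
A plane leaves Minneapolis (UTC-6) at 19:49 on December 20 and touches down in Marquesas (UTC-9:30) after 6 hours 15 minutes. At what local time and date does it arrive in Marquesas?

Convert departure to UTC: 19:49 + 6:00 = 01:49 UTC on Dec 21.
Add 6 hours and 15 minutes travel time → 08:04 UTC.
Marquesas is UTC−9:30, so local arrival = 08:04 − 9:30 = 22:34 on Dec 20.

22:34 on Dec 20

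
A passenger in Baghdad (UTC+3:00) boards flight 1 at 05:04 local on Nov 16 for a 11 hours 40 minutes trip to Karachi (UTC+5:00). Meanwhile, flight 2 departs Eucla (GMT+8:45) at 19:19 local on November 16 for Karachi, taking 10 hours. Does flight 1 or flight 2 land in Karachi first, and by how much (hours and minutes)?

the first, by 6 hours 50 minutes

Flight 1 in UTC: 05:04 − 3:00 = 02:04 on Nov 16.
+11 hours 40 minutes → arrive 13:44 UTC on Nov 16.
Flight 2 in UTC: 19:19 − 8:45 = 10:34 on Nov 16.
+10 hours → arrive 20:34 UTC on Nov 16.
Flight 1 lands earlier by 6 hours 50 minutes.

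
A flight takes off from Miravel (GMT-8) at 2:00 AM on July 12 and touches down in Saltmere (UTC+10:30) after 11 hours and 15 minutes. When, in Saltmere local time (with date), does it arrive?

7:45 AM on July 13

Saltmere is 18:30 ahead of Miravel.
After 11 hours and 15 minutes it is 1:15 PM in Miravel.
Shift by the zone difference: 1:15 PM + 18:30 = 7:45 AM on Jul 13 in Saltmere.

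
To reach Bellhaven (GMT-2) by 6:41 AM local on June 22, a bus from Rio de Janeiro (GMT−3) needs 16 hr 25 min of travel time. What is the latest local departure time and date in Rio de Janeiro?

1:16 PM on June 21

Target arrival in UTC: 6:41 AM + 2:00 = 8:41 AM on Jun 22.
Subtract 16 hours and 25 minutes → departure 4:16 PM UTC on Jun 21.
Rio de Janeiro is UTC−3:00: 4:16 PM − 3:00 = 1:16 PM on Jun 21.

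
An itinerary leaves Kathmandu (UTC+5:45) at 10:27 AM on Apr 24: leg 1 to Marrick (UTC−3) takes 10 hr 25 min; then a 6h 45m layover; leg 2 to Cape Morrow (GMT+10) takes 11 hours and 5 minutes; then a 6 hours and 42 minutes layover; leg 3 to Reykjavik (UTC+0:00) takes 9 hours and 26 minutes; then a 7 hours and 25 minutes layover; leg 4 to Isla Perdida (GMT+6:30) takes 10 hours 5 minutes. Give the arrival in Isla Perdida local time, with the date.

1:05 AM on Apr 27

Convert departure to UTC: 10:27 AM − 5:45 = 4:42 AM UTC on Apr 24.
Add 10 hours 25 minutes leg 1 → 3:07 PM UTC.
Add 6 hours 45 minutes layover in Marrick → 9:52 PM UTC.
Add 11 hours and 5 minutes leg 2 → 8:57 AM UTC (Apr 25).
Add 6 hours and 42 minutes layover in Cape Morrow → 3:39 PM UTC.
Add 9 hours 26 minutes leg 3 → 1:05 AM UTC (Apr 26).
Add 7 hours and 25 minutes layover in Reykjavik → 8:30 AM UTC.
Add 10 hours and 5 minutes leg 4 → 6:35 PM UTC.
Isla Perdida is UTC+6:30, so local arrival = 6:35 PM + 6:30 = 1:05 AM on Apr 27.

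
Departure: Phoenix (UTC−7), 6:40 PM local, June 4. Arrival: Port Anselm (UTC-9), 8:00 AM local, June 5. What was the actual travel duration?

Departure in UTC: 6:40 PM + 7:00 = 1:40 AM on Jun 5.
Arrival in UTC: 8:00 AM + 9:00 = 5:00 PM on Jun 5.
Elapsed = 5:00 PM − 1:40 AM = 15 hours 20 minutes.

15 hours 20 minutes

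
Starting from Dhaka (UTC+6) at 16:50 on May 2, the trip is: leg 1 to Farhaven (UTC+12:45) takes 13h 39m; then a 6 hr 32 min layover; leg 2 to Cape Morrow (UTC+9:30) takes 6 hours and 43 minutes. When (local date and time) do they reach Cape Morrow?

23:14 on May 3

Convert departure to UTC: 16:50 − 6:00 = 10:50 UTC on May 2.
Add 13 hours and 39 minutes leg 1 → 00:29 UTC (May 3).
Add 6 hours 32 minutes layover in Farhaven → 07:01 UTC.
Add 6 hours and 43 minutes leg 2 → 13:44 UTC.
Cape Morrow is UTC+9:30, so local arrival = 13:44 + 9:30 = 23:14 on May 3.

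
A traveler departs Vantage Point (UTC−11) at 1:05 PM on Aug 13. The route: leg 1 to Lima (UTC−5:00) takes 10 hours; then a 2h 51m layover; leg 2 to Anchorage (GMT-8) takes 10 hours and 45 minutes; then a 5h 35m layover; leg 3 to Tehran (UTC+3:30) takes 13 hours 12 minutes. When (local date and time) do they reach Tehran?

Convert departure to UTC: 1:05 PM + 11:00 = 12:05 AM UTC on Aug 14.
Add 10 hours leg 1 → 10:05 AM UTC.
Add 2 hours and 51 minutes layover in Lima → 12:56 PM UTC.
Add 10 hours 45 minutes leg 2 → 11:41 PM UTC.
Add 5 hours 35 minutes layover in Anchorage → 5:16 AM UTC (Aug 15).
Add 13 hours 12 minutes leg 3 → 6:28 PM UTC.
Tehran is UTC+3:30, so local arrival = 6:28 PM + 3:30 = 9:58 PM on Aug 15.

9:58 PM on August 15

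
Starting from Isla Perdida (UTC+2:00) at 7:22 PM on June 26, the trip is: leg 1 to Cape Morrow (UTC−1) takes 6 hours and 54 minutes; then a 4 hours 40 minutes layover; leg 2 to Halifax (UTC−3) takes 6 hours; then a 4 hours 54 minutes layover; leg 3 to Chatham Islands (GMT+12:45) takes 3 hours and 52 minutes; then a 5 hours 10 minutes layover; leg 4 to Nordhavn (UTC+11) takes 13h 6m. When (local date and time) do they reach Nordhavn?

12:58 AM on June 29

Convert departure to UTC: 7:22 PM − 2:00 = 5:22 PM UTC on Jun 26.
Add 6 hours 54 minutes leg 1 → 12:16 AM UTC (Jun 27).
Add 4 hours 40 minutes layover in Cape Morrow → 4:56 AM UTC.
Add 6 hours leg 2 → 10:56 AM UTC.
Add 4 hours 54 minutes layover in Halifax → 3:50 PM UTC.
Add 3 hours 52 minutes leg 3 → 7:42 PM UTC.
Add 5 hours and 10 minutes layover in Chatham Islands → 12:52 AM UTC (Jun 28).
Add 13 hours 6 minutes leg 4 → 1:58 PM UTC.
Nordhavn is UTC+11:00, so local arrival = 1:58 PM + 11:00 = 12:58 AM on Jun 29.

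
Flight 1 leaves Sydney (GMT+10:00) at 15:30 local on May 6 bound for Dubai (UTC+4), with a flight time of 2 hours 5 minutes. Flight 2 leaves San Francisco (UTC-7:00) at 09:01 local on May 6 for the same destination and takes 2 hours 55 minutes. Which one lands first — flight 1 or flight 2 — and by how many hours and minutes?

Flight 1 in UTC: 15:30 − 10:00 = 05:30 on May 6.
+2 hours 5 minutes → arrive 07:35 UTC on May 6.
Flight 2 in UTC: 09:01 + 7:00 = 16:01 on May 6.
+2 hours 55 minutes → arrive 18:56 UTC on May 6.
Flight 1 lands earlier by 11 hours 21 minutes.

the first, by 11 hours 21 minutes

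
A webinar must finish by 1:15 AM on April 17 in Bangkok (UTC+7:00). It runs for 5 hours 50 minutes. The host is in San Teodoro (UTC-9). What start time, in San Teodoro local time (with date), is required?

Target end time in UTC: 1:15 AM − 7:00 = 6:15 PM on Apr 16.
Subtract 5 hours 50 minutes → start 12:25 PM UTC on Apr 16.
San Teodoro is UTC−9:00: 12:25 PM − 9:00 = 3:25 AM on Apr 16.

3:25 AM on April 16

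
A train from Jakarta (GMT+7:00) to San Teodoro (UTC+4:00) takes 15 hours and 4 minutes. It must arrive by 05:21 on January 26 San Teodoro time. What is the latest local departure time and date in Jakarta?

17:17 on January 25

Target arrival in UTC: 05:21 − 4:00 = 01:21 on Jan 26.
Subtract 15 hours and 4 minutes → departure 10:17 UTC on Jan 25.
Jakarta is UTC+7:00: 10:17 + 7:00 = 17:17 on Jan 25.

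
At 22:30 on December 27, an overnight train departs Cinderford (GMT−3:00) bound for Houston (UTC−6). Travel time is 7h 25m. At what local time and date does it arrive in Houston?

02:55 on Dec 28

Houston is 3:00 behind Cinderford.
After 7 hours and 25 minutes it is 05:55 (Dec 28) in Cinderford.
Shift by the zone difference: 05:55 − 3:00 = 02:55 on Dec 28 in Houston.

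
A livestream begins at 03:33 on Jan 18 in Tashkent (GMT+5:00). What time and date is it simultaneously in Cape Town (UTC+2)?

Cape Town is 3:00 behind Tashkent.
Shift by the zone difference: 03:33 − 3:00 = 00:33 on Jan 18 in Cape Town.

00:33 on January 18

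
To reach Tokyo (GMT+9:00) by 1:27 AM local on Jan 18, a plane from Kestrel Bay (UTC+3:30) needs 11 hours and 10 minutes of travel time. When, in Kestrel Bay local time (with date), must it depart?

8:47 AM on January 17

Target arrival in UTC: 1:27 AM − 9:00 = 4:27 PM on Jan 17.
Subtract 11 hours 10 minutes → departure 5:17 AM UTC on Jan 17.
Kestrel Bay is UTC+3:30: 5:17 AM + 3:30 = 8:47 AM on Jan 17.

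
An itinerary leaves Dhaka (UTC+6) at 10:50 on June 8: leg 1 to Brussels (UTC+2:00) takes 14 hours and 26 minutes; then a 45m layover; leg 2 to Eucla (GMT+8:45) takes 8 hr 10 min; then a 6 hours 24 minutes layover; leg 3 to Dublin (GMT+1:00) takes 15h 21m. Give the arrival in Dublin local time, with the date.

02:56 on June 10

Convert departure to UTC: 10:50 − 6:00 = 04:50 UTC on Jun 8.
Add 14 hours and 26 minutes leg 1 → 19:16 UTC.
Add 45 minutes layover in Brussels → 20:01 UTC.
Add 8 hours and 10 minutes leg 2 → 04:11 UTC (Jun 9).
Add 6 hours 24 minutes layover in Eucla → 10:35 UTC.
Add 15 hours and 21 minutes leg 3 → 01:56 UTC (Jun 10).
Dublin is UTC+1:00, so local arrival = 01:56 + 1:00 = 02:56 on Jun 10.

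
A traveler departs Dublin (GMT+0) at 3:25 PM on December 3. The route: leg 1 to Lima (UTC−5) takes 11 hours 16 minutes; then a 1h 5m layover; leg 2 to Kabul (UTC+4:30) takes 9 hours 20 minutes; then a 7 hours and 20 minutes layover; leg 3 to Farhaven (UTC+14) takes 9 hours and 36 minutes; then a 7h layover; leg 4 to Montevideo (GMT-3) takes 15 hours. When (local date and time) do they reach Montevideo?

Dublin is at UTC+0, so departure is already 3:25 PM UTC on Dec 3.
Add 11 hours and 16 minutes leg 1 → 2:41 AM UTC (Dec 4).
Add 1 hour 5 minutes layover in Lima → 3:46 AM UTC.
Add 9 hours 20 minutes leg 2 → 1:06 PM UTC.
Add 7 hours and 20 minutes layover in Kabul → 8:26 PM UTC.
Add 9 hours 36 minutes leg 3 → 6:02 AM UTC (Dec 5).
Add 7 hours layover in Farhaven → 1:02 PM UTC.
Add 15 hours leg 4 → 4:02 AM UTC (Dec 6).
Montevideo is UTC−3:00, so local arrival = 4:02 AM − 3:00 = 1:02 AM on Dec 6.

1:02 AM on December 6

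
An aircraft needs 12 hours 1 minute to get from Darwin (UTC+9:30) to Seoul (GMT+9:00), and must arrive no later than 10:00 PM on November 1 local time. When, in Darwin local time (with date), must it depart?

Target arrival in UTC: 10:00 PM − 9:00 = 1:00 PM on Nov 1.
Subtract 12 hours 1 minute → departure 12:59 AM UTC on Nov 1.
Darwin is UTC+9:30: 12:59 AM + 9:30 = 10:29 AM on Nov 1.

10:29 AM on November 1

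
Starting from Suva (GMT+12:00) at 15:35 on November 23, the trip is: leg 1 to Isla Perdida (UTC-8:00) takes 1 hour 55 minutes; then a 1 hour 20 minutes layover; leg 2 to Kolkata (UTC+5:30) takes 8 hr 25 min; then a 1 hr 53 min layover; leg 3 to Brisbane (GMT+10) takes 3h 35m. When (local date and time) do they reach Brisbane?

Convert departure to UTC: 15:35 − 12:00 = 03:35 UTC on Nov 23.
Add 1 hour and 55 minutes leg 1 → 05:30 UTC.
Add 1 hour and 20 minutes layover in Isla Perdida → 06:50 UTC.
Add 8 hours and 25 minutes leg 2 → 15:15 UTC.
Add 1 hour and 53 minutes layover in Kolkata → 17:08 UTC.
Add 3 hours 35 minutes leg 3 → 20:43 UTC.
Brisbane is UTC+10:00, so local arrival = 20:43 + 10:00 = 06:43 on Nov 24.

06:43 on November 24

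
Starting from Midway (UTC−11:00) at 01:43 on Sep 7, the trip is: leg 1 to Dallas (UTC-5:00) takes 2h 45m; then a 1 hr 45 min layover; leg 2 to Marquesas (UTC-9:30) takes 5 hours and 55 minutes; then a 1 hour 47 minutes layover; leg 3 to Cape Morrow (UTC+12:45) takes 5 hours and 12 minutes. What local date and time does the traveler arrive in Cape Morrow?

Convert departure to UTC: 01:43 + 11:00 = 12:43 UTC on Sep 7.
Add 2 hours and 45 minutes leg 1 → 15:28 UTC.
Add 1 hour and 45 minutes layover in Dallas → 17:13 UTC.
Add 5 hours 55 minutes leg 2 → 23:08 UTC.
Add 1 hour 47 minutes layover in Marquesas → 00:55 UTC (Sep 8).
Add 5 hours 12 minutes leg 3 → 06:07 UTC.
Cape Morrow is UTC+12:45, so local arrival = 06:07 + 12:45 = 18:52 on Sep 8.

18:52 on September 8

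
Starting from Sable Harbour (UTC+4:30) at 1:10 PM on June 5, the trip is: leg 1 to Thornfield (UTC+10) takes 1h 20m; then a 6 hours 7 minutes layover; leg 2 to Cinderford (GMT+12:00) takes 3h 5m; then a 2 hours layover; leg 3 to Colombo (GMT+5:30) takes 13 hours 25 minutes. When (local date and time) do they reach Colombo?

Convert departure to UTC: 1:10 PM − 4:30 = 8:40 AM UTC on Jun 5.
Add 1 hour 20 minutes leg 1 → 10:00 AM UTC.
Add 6 hours 7 minutes layover in Thornfield → 4:07 PM UTC.
Add 3 hours 5 minutes leg 2 → 7:12 PM UTC.
Add 2 hours layover in Cinderford → 9:12 PM UTC.
Add 13 hours 25 minutes leg 3 → 10:37 AM UTC (Jun 6).
Colombo is UTC+5:30, so local arrival = 10:37 AM + 5:30 = 4:07 PM on Jun 6.

4:07 PM on June 6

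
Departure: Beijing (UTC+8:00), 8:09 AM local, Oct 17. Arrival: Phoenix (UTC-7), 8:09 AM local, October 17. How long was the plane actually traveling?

15 hours

Departure in UTC: 8:09 AM − 8:00 = 12:09 AM on Oct 17.
Arrival in UTC: 8:09 AM + 7:00 = 3:09 PM on Oct 17.
Elapsed = 3:09 PM − 12:09 AM = 15 hours.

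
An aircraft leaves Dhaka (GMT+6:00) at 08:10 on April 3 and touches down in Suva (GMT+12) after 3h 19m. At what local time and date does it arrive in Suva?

17:29 on April 3

Convert departure to UTC: 08:10 − 6:00 = 02:10 UTC on Apr 3.
Add 3 hours 19 minutes travel time → 05:29 UTC.
Suva is UTC+12:00, so local arrival = 05:29 + 12:00 = 17:29 on Apr 3.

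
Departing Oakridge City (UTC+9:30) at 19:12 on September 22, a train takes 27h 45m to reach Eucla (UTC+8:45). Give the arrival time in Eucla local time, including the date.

Convert departure to UTC: 19:12 − 9:30 = 09:42 UTC on Sep 22.
Add 27 hours 45 minutes travel time → 13:27 UTC (Sep 23).
Eucla is UTC+8:45, so local arrival = 13:27 + 8:45 = 22:12 on Sep 23.

22:12 on September 23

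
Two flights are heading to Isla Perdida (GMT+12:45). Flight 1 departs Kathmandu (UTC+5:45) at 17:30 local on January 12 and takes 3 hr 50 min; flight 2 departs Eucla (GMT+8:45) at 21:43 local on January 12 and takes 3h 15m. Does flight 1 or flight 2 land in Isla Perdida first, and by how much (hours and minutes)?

Flight 1 in UTC: 17:30 − 5:45 = 11:45 on Jan 12.
+3 hours 50 minutes → arrive 15:35 UTC on Jan 12.
Flight 2 in UTC: 21:43 − 8:45 = 12:58 on Jan 12.
+3 hours 15 minutes → arrive 16:13 UTC on Jan 12.
Flight 1 lands earlier by 38 minutes.

the first, by 38 minutes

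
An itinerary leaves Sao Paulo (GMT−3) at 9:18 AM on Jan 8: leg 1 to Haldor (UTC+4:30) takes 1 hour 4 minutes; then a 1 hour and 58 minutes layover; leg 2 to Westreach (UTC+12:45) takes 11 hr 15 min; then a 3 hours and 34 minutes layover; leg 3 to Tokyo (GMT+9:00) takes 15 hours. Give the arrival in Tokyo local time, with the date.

6:09 AM on January 10

Convert departure to UTC: 9:18 AM + 3:00 = 12:18 PM UTC on Jan 8.
Add 1 hour and 4 minutes leg 1 → 1:22 PM UTC.
Add 1 hour 58 minutes layover in Haldor → 3:20 PM UTC.
Add 11 hours and 15 minutes leg 2 → 2:35 AM UTC (Jan 9).
Add 3 hours and 34 minutes layover in Westreach → 6:09 AM UTC.
Add 15 hours leg 3 → 9:09 PM UTC.
Tokyo is UTC+9:00, so local arrival = 9:09 PM + 9:00 = 6:09 AM on Jan 10.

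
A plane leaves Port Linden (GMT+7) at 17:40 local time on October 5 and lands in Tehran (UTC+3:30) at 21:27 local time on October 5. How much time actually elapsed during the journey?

Departure in UTC: 17:40 − 7:00 = 10:40 on Oct 5.
Arrival in UTC: 21:27 − 3:30 = 17:57 on Oct 5.
Elapsed = 17:57 − 10:40 = 7 hours 17 minutes.

7 hours 17 minutes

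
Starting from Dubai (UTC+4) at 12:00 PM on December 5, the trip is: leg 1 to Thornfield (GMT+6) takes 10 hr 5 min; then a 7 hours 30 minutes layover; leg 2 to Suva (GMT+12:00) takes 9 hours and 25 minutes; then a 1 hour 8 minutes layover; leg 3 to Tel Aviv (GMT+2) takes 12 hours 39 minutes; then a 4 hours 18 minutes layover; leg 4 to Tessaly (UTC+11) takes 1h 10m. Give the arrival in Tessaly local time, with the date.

Convert departure to UTC: 12:00 PM − 4:00 = 8:00 AM UTC on Dec 5.
Add 10 hours and 5 minutes leg 1 → 6:05 PM UTC.
Add 7 hours and 30 minutes layover in Thornfield → 1:35 AM UTC (Dec 6).
Add 9 hours 25 minutes leg 2 → 11:00 AM UTC.
Add 1 hour 8 minutes layover in Suva → 12:08 PM UTC.
Add 12 hours 39 minutes leg 3 → 12:47 AM UTC (Dec 7).
Add 4 hours 18 minutes layover in Tel Aviv → 5:05 AM UTC.
Add 1 hour and 10 minutes leg 4 → 6:15 AM UTC.
Tessaly is UTC+11:00, so local arrival = 6:15 AM + 11:00 = 5:15 PM on Dec 7.

5:15 PM on Dec 7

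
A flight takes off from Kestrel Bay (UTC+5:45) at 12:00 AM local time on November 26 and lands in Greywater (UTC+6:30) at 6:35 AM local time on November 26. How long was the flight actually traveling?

5 hours 50 minutes

Departure in UTC: 12:00 AM − 5:45 = 6:15 PM on Nov 25.
Arrival in UTC: 6:35 AM − 6:30 = 12:05 AM on Nov 26.
Elapsed = 12:05 AM − 6:15 PM (+1 day) = 5 hours 50 minutes.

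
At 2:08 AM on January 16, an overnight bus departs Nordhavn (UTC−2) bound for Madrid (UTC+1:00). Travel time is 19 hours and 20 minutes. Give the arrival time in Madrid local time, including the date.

12:28 AM on January 17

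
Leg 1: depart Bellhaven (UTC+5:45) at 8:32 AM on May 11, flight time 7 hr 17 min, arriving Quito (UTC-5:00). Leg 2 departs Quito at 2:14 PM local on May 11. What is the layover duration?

Convert departure to UTC: 8:32 AM − 5:45 = 2:47 AM UTC on May 11.
Add 7 hours and 17 minutes flight time → 10:04 AM UTC.
Quito is UTC−5:00, so local arrival = 10:04 AM − 5:00 = 5:04 AM on May 11.
Layover = 2:14 PM − 5:04 AM = 9 hours 10 minutes.

9 hours 10 minutes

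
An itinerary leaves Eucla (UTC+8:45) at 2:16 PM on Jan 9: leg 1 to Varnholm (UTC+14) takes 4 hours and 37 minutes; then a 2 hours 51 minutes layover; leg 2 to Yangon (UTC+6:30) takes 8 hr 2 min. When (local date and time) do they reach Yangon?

Convert departure to UTC: 2:16 PM − 8:45 = 5:31 AM UTC on Jan 9.
Add 4 hours 37 minutes leg 1 → 10:08 AM UTC.
Add 2 hours and 51 minutes layover in Varnholm → 12:59 PM UTC.
Add 8 hours and 2 minutes leg 2 → 9:01 PM UTC.
Yangon is UTC+6:30, so local arrival = 9:01 PM + 6:30 = 3:31 AM on Jan 10.

3:31 AM on January 10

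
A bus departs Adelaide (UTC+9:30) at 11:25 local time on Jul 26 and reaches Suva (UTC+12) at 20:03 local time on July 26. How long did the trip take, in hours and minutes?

Suva is 2:30 ahead of Adelaide.
Clock-face elapsed time (ignoring zones) is 8 hours 38 minutes.
Actual elapsed = 8 hours 38 minutes − 2:30 = 6 hours 8 minutes.

6 hours 8 minutes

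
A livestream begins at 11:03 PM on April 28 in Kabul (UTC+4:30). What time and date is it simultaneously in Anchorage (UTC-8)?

10:33 AM on Apr 28

In UTC: 11:03 PM − 4:30 = 6:33 PM on Apr 28.
Anchorage is UTC−8:00: 6:33 PM − 8:00 = 10:33 AM on Apr 28.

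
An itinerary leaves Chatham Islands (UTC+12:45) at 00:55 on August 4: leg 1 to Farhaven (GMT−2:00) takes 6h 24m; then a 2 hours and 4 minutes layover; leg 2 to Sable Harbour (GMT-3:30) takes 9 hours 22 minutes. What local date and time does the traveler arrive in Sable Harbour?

Convert departure to UTC: 00:55 − 12:45 = 12:10 UTC on Aug 3.
Add 6 hours and 24 minutes leg 1 → 18:34 UTC.
Add 2 hours and 4 minutes layover in Farhaven → 20:38 UTC.
Add 9 hours and 22 minutes leg 2 → 06:00 UTC (Aug 4).
Sable Harbour is UTC−3:30, so local arrival = 06:00 − 3:30 = 02:30 on Aug 4.

02:30 on August 4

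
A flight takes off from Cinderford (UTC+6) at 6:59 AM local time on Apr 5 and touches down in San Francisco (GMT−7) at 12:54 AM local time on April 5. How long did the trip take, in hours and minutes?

6 hours 55 minutes

Departure in UTC: 6:59 AM − 6:00 = 12:59 AM on Apr 5.
Arrival in UTC: 12:54 AM + 7:00 = 7:54 AM on Apr 5.
Elapsed = 7:54 AM − 12:59 AM = 6 hours 55 minutes.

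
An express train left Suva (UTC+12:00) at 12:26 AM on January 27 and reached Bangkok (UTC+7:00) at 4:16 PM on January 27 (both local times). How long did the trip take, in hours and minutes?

Departure in UTC: 12:26 AM − 12:00 = 12:26 PM on Jan 26.
Arrival in UTC: 4:16 PM − 7:00 = 9:16 AM on Jan 27.
Elapsed = 9:16 AM − 12:26 PM (+1 day) = 20 hours 50 minutes.

20 hours 50 minutes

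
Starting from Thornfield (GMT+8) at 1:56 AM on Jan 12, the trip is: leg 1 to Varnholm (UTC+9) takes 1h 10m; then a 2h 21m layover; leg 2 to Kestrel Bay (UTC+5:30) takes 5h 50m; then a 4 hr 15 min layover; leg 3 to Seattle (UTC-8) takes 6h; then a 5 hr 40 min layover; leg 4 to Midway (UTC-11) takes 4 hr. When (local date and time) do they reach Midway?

12:12 PM on Jan 12

Convert departure to UTC: 1:56 AM − 8:00 = 5:56 PM UTC on Jan 11.
Add 1 hour and 10 minutes leg 1 → 7:06 PM UTC.
Add 2 hours 21 minutes layover in Varnholm → 9:27 PM UTC.
Add 5 hours and 50 minutes leg 2 → 3:17 AM UTC (Jan 12).
Add 4 hours 15 minutes layover in Kestrel Bay → 7:32 AM UTC.
Add 6 hours leg 3 → 1:32 PM UTC.
Add 5 hours 40 minutes layover in Seattle → 7:12 PM UTC.
Add 4 hours leg 4 → 11:12 PM UTC.
Midway is UTC−11:00, so local arrival = 11:12 PM − 11:00 = 12:12 PM on Jan 12.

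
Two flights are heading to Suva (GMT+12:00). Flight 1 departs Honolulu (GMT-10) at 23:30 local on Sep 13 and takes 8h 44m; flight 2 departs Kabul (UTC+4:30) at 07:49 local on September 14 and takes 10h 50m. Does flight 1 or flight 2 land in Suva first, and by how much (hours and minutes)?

the second, by 4 hours 5 minutes

Flight 1 in UTC: 23:30 + 10:00 = 09:30 on Sep 14.
+8 hours 44 minutes → arrive 18:14 UTC on Sep 14.
Flight 2 in UTC: 07:49 − 4:30 = 03:19 on Sep 14.
+10 hours 50 minutes → arrive 14:09 UTC on Sep 14.
Flight 2 lands earlier by 4 hours 5 minutes.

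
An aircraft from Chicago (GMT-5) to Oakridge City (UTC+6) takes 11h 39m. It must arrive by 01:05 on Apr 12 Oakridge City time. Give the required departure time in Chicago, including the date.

02:26 on Apr 11

Target arrival in UTC: 01:05 − 6:00 = 19:05 on Apr 11.
Subtract 11 hours and 39 minutes → departure 07:26 UTC on Apr 11.
Chicago is UTC−5:00: 07:26 − 5:00 = 02:26 on Apr 11.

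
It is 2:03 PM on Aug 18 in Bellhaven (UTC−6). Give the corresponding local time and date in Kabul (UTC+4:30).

12:33 AM on Aug 19

Kabul is 10:30 ahead of Bellhaven.
Shift by the zone difference: 2:03 PM + 10:30 = 12:33 AM on Aug 19 in Kabul.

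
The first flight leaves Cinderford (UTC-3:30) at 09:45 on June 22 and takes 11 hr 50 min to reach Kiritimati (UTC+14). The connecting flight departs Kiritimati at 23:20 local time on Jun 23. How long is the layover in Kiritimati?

8 hours 15 minutes

Convert departure to UTC: 09:45 + 3:30 = 13:15 UTC on Jun 22.
Add 11 hours 50 minutes flight time → 01:05 UTC (Jun 23).
Kiritimati is UTC+14:00, so local arrival = 01:05 + 14:00 = 15:05 on Jun 23.
Layover = 23:20 − 15:05 = 8 hours 15 minutes.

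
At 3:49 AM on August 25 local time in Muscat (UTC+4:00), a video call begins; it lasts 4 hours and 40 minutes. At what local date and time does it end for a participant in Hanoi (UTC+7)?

Convert start to UTC: 3:49 AM − 4:00 = 11:49 PM UTC on Aug 24.
Add 4 hours 40 minutes duration → 4:29 AM UTC (Aug 25).
Hanoi is UTC+7:00, so local end time = 4:29 AM + 7:00 = 11:29 AM on Aug 25.

11:29 AM on Aug 25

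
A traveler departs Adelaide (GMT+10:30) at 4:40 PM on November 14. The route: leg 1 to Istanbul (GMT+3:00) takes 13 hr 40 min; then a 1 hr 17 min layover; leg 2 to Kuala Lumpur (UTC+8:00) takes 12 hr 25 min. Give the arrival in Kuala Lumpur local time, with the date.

5:32 PM on November 15

Convert departure to UTC: 4:40 PM − 10:30 = 6:10 AM UTC on Nov 14.
Add 13 hours and 40 minutes leg 1 → 7:50 PM UTC.
Add 1 hour 17 minutes layover in Istanbul → 9:07 PM UTC.
Add 12 hours and 25 minutes leg 2 → 9:32 AM UTC (Nov 15).
Kuala Lumpur is UTC+8:00, so local arrival = 9:32 AM + 8:00 = 5:32 PM on Nov 15.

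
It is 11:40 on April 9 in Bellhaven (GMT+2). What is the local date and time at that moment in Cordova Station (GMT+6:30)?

16:10 on April 9

In UTC: 11:40 − 2:00 = 09:40 on Apr 9.
Cordova Station is UTC+6:30: 09:40 + 6:30 = 16:10 on Apr 9.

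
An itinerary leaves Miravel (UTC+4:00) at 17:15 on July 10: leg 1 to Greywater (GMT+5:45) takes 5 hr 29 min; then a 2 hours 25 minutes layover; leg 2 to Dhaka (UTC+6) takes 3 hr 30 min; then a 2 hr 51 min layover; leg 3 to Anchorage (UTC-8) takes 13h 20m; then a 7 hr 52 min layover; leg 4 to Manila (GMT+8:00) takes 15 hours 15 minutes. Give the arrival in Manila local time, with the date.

Convert departure to UTC: 17:15 − 4:00 = 13:15 UTC on Jul 10.
Add 5 hours and 29 minutes leg 1 → 18:44 UTC.
Add 2 hours and 25 minutes layover in Greywater → 21:09 UTC.
Add 3 hours 30 minutes leg 2 → 00:39 UTC (Jul 11).
Add 2 hours 51 minutes layover in Dhaka → 03:30 UTC.
Add 13 hours 20 minutes leg 3 → 16:50 UTC.
Add 7 hours and 52 minutes layover in Anchorage → 00:42 UTC (Jul 12).
Add 15 hours and 15 minutes leg 4 → 15:57 UTC.
Manila is UTC+8:00, so local arrival = 15:57 + 8:00 = 23:57 on Jul 12.

23:57 on Jul 12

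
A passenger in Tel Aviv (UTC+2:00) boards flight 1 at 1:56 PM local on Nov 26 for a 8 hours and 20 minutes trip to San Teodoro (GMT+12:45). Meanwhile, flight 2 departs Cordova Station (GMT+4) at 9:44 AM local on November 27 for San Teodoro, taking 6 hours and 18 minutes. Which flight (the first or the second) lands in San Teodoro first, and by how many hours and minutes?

the first, by 15 hours 46 minutes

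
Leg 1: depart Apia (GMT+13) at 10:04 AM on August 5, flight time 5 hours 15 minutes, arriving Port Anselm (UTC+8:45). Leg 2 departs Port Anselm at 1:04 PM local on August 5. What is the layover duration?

2 hours

Convert departure to UTC: 10:04 AM − 13:00 = 9:04 PM UTC on Aug 4.
Add 5 hours 15 minutes flight time → 2:19 AM UTC (Aug 5).
Port Anselm is UTC+8:45, so local arrival = 2:19 AM + 8:45 = 11:04 AM on Aug 5.
Layover = 1:04 PM − 11:04 AM = 2 hours.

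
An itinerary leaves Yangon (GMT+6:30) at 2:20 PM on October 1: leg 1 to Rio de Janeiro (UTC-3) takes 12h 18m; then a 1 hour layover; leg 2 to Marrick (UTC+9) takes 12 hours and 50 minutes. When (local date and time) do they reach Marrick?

Convert departure to UTC: 2:20 PM − 6:30 = 7:50 AM UTC on Oct 1.
Add 12 hours and 18 minutes leg 1 → 8:08 PM UTC.
Add 1 hour layover in Rio de Janeiro → 9:08 PM UTC.
Add 12 hours 50 minutes leg 2 → 9:58 AM UTC (Oct 2).
Marrick is UTC+9:00, so local arrival = 9:58 AM + 9:00 = 6:58 PM on Oct 2.

6:58 PM on October 2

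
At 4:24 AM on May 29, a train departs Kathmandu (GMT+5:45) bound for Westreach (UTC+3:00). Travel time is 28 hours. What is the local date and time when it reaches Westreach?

5:39 AM on May 30

Convert departure to UTC: 4:24 AM − 5:45 = 10:39 PM UTC on May 28.
Add 28 hours travel time → 2:39 AM UTC (May 30).
Westreach is UTC+3:00, so local arrival = 2:39 AM + 3:00 = 5:39 AM on May 30.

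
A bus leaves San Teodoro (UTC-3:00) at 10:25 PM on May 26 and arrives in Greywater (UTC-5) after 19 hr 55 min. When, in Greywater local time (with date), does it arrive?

4:20 PM on May 27

Convert departure to UTC: 10:25 PM + 3:00 = 1:25 AM UTC on May 27.
Add 19 hours 55 minutes travel time → 9:20 PM UTC.
Greywater is UTC−5:00, so local arrival = 9:20 PM − 5:00 = 4:20 PM on May 27.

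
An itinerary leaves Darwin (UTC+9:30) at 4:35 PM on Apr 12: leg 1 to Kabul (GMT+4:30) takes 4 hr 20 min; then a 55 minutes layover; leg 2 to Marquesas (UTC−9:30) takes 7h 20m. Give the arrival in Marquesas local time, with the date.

10:10 AM on April 12

Convert departure to UTC: 4:35 PM − 9:30 = 7:05 AM UTC on Apr 12.
Add 4 hours and 20 minutes leg 1 → 11:25 AM UTC.
Add 55 minutes layover in Kabul → 12:20 PM UTC.
Add 7 hours 20 minutes leg 2 → 7:40 PM UTC.
Marquesas is UTC−9:30, so local arrival = 7:40 PM − 9:30 = 10:10 AM on Apr 12.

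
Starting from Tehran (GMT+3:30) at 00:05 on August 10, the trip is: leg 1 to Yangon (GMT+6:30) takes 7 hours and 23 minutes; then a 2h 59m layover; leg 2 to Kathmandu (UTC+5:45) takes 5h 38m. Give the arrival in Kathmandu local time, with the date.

18:20 on August 10

Convert departure to UTC: 00:05 − 3:30 = 20:35 UTC on Aug 9.
Add 7 hours 23 minutes leg 1 → 03:58 UTC (Aug 10).
Add 2 hours 59 minutes layover in Yangon → 06:57 UTC.
Add 5 hours and 38 minutes leg 2 → 12:35 UTC.
Kathmandu is UTC+5:45, so local arrival = 12:35 + 5:45 = 18:20 on Aug 10.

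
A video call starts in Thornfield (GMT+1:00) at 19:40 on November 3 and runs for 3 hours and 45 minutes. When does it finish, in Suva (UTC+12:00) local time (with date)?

Convert start to UTC: 19:40 − 1:00 = 18:40 UTC on Nov 3.
Add 3 hours and 45 minutes duration → 22:25 UTC.
Suva is UTC+12:00, so local end time = 22:25 + 12:00 = 10:25 on Nov 4.

10:25 on November 4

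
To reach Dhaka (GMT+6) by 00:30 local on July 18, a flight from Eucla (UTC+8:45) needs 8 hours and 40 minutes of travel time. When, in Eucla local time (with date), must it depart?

18:35 on July 17

Target arrival in UTC: 00:30 − 6:00 = 18:30 on Jul 17.
Subtract 8 hours 40 minutes → departure 09:50 UTC on Jul 17.
Eucla is UTC+8:45: 09:50 + 8:45 = 18:35 on Jul 17.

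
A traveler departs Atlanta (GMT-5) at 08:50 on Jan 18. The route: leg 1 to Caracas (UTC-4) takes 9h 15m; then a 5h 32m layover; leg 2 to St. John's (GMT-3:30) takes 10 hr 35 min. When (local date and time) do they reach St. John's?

11:42 on January 19

Convert departure to UTC: 08:50 + 5:00 = 13:50 UTC on Jan 18.
Add 9 hours and 15 minutes leg 1 → 23:05 UTC.
Add 5 hours and 32 minutes layover in Caracas → 04:37 UTC (Jan 19).
Add 10 hours 35 minutes leg 2 → 15:12 UTC.
St. John's is UTC−3:30, so local arrival = 15:12 − 3:30 = 11:42 on Jan 19.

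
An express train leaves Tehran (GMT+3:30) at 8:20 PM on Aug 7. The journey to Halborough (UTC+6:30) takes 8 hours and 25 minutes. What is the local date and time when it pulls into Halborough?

Halborough is 3:00 ahead of Tehran.
After 8 hours 25 minutes it is 4:45 AM (Aug 8) in Tehran.
Shift by the zone difference: 4:45 AM + 3:00 = 7:45 AM on Aug 8 in Halborough.

7:45 AM on August 8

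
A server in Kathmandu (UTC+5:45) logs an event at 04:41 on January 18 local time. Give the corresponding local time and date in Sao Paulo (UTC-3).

19:56 on Jan 17

In UTC: 04:41 − 5:45 = 22:56 on Jan 17.
Sao Paulo is UTC−3:00: 22:56 − 3:00 = 19:56 on Jan 17.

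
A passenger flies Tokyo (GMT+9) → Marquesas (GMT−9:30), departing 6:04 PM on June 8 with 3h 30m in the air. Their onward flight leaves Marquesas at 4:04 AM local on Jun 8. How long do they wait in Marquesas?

1 hour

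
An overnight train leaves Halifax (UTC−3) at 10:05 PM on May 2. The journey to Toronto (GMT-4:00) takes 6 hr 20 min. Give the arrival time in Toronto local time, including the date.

3:25 AM on May 3

Toronto is 1:00 behind Halifax.
After 6 hours 20 minutes it is 4:25 AM (May 3) in Halifax.
Shift by the zone difference: 4:25 AM − 1:00 = 3:25 AM on May 3 in Toronto.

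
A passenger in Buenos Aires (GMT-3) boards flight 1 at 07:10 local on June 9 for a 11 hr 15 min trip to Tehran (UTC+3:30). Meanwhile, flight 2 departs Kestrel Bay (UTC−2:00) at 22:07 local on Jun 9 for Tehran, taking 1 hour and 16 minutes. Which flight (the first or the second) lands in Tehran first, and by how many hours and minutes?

the first, by 3 hours 58 minutes

Flight 1 in UTC: 07:10 + 3:00 = 10:10 on Jun 9.
+11 hours 15 minutes → arrive 21:25 UTC on Jun 9.
Flight 2 in UTC: 22:07 + 2:00 = 00:07 on Jun 10.
+1 hour 16 minutes → arrive 01:23 UTC on Jun 10.
Flight 1 lands earlier by 3 hours 58 minutes.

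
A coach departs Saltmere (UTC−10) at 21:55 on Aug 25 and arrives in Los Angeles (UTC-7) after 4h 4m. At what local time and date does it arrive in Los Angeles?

04:59 on August 26

Convert departure to UTC: 21:55 + 10:00 = 07:55 UTC on Aug 26.
Add 4 hours 4 minutes travel time → 11:59 UTC.
Los Angeles is UTC−7:00, so local arrival = 11:59 − 7:00 = 04:59 on Aug 26.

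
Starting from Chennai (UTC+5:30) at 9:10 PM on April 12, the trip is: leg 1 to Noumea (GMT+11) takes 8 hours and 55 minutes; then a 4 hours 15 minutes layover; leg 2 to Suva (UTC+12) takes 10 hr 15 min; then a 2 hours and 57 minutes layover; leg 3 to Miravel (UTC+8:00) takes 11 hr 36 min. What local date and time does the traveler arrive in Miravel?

Convert departure to UTC: 9:10 PM − 5:30 = 3:40 PM UTC on Apr 12.
Add 8 hours 55 minutes leg 1 → 12:35 AM UTC (Apr 13).
Add 4 hours and 15 minutes layover in Noumea → 4:50 AM UTC.
Add 10 hours 15 minutes leg 2 → 3:05 PM UTC.
Add 2 hours 57 minutes layover in Suva → 6:02 PM UTC.
Add 11 hours and 36 minutes leg 3 → 5:38 AM UTC (Apr 14).
Miravel is UTC+8:00, so local arrival = 5:38 AM + 8:00 = 1:38 PM on Apr 14.

1:38 PM on April 14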